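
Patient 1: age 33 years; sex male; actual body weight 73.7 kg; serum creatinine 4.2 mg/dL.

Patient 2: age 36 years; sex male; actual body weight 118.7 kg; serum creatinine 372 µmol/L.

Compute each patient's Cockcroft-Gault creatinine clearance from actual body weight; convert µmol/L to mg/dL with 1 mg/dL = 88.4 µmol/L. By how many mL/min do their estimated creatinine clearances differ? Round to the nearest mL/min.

Patient 1: CrCl = (140 − 33) × 73.7 / (72 × 4.2) = 7885.9 / 302.40 ≈ 26.1 mL/min
Patient 2: SCr = 372 / 88.4 = 4.208 mg/dL
Patient 2: CrCl = (140 − 36) × 118.7 / (72 × 4.208) = 12344.8 / 302.98 ≈ 40.7 mL/min
|26.1 − 40.7| = 14.6 mL/min

15 mL/min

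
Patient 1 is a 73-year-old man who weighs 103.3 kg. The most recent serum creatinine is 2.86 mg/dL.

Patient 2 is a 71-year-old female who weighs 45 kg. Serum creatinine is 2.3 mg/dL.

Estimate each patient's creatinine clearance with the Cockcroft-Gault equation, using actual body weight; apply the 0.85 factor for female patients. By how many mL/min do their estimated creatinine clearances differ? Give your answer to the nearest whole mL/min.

18 mL/min

Patient 1: CrCl = (140 − 73) × 103.3 / (72 × 2.86) = 6921.1 / 205.92 ≈ 33.6 mL/min
Patient 2: CrCl = (140 − 71) × 45 / (72 × 2.3) × 0.85 = 3105.0 / 165.60 × 0.85 ≈ 15.9 mL/min
|33.6 − 15.9| = 17.7 mL/min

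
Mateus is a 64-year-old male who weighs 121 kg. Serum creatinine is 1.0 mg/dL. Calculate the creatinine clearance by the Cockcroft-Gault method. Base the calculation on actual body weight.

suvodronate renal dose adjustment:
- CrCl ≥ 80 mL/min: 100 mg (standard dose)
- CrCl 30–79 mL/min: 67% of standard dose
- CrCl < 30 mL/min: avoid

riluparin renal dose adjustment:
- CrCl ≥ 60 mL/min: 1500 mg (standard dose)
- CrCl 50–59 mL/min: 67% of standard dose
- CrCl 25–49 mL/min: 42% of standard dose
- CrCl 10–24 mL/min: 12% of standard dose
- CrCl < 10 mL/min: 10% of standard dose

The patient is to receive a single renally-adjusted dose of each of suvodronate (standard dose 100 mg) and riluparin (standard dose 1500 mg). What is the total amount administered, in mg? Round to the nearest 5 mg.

CrCl = (140 − 64) × 121 / (72 × 1) = 9196.0 / 72.00 ≈ 127.7 mL/min
CrCl ≈ 128 mL/min.
suvodronate: ≥ 80 mL/min → 100% of 100 mg = 100 mg.
riluparin: ≥ 60 mL/min → 100% of 1500 mg = 1500 mg.
Total = 100 + 1500 = 1600 mg.

1600 mg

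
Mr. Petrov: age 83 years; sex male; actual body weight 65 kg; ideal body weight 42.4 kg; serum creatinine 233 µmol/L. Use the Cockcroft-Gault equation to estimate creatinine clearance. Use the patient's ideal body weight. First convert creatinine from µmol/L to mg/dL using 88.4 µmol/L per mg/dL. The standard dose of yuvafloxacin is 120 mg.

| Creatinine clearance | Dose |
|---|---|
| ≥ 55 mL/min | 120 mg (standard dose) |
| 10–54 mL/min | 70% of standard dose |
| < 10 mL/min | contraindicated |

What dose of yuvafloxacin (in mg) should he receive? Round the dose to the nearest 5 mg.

SCr = 233 / 88.4 = 2.636 mg/dL
CrCl = (140 − 83) × 42.4 / (72 × 2.636) = 2416.8 / 189.79 ≈ 12.7 mL/min
CrCl ≈ 13 mL/min → bracket 10–54 mL/min.
70% of 120 mg = 84 mg → 85 mg

85 mg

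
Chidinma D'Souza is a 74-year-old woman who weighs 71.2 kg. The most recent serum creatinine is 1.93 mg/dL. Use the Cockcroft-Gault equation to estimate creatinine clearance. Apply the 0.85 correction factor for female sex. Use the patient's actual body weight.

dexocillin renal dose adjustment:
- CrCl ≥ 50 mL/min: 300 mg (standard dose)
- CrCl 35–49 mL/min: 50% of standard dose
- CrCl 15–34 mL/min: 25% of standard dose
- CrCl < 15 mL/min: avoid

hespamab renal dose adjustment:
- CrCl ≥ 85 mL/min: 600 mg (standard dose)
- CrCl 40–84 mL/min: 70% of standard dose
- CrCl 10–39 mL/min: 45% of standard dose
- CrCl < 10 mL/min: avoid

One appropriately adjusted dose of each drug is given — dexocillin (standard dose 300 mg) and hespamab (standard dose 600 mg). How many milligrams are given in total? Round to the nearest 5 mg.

345 mg

CrCl = (140 − 74) × 71.2 / (72 × 1.93) × 0.85 = 4699.2 / 138.96 × 0.85 ≈ 28.7 mL/min
CrCl ≈ 29 mL/min.
dexocillin: 15–34 mL/min → 25% of 300 mg = 75 mg.
hespamab: 10–39 mL/min → 45% of 600 mg = 270 mg.
Total = 75 + 270 = 345 mg.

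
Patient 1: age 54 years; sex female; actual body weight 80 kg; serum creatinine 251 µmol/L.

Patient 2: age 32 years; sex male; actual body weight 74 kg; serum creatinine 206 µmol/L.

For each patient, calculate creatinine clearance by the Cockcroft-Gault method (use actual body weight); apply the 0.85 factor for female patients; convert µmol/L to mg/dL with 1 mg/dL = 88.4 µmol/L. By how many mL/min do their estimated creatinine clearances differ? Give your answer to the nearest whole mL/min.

Patient 1: SCr = 251 / 88.4 = 2.839 mg/dL
Patient 1: CrCl = (140 − 54) × 80 / (72 × 2.839) × 0.85 = 6880.0 / 204.41 × 0.85 ≈ 28.6 mL/min
Patient 2: SCr = 206 / 88.4 = 2.33 mg/dL
Patient 2: CrCl = (140 − 32) × 74 / (72 × 2.33) = 7992.0 / 167.76 ≈ 47.6 mL/min
|28.6 − 47.6| = 19.0 mL/min

19 mL/min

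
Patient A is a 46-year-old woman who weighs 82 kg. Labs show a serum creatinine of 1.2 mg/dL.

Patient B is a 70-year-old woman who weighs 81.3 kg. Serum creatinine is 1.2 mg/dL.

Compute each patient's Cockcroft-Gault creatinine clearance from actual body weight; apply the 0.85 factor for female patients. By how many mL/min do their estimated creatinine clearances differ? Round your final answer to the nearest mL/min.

20 mL/min

Patient A: CrCl = (140 − 46) × 82 / (72 × 1.2) × 0.85 = 7708.0 / 86.40 × 0.85 ≈ 75.8 mL/min
Patient B: CrCl = (140 − 70) × 81.3 / (72 × 1.2) × 0.85 = 5691.0 / 86.40 × 0.85 ≈ 56.0 mL/min
|75.8 − 56.0| = 19.8 mL/min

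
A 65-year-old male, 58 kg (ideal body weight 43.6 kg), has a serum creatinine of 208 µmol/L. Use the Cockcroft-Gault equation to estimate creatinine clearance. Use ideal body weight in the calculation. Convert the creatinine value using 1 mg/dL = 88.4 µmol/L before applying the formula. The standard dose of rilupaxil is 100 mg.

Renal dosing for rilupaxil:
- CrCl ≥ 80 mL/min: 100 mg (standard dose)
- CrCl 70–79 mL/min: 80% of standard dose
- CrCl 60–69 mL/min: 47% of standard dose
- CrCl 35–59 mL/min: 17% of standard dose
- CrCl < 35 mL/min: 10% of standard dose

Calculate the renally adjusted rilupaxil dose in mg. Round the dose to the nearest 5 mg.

10 mg

SCr = 208 / 88.4 = 2.353 mg/dL
CrCl = (140 − 65) × 43.6 / (72 × 2.353) = 3270.0 / 169.42 ≈ 19.3 mL/min
CrCl ≈ 19 mL/min → bracket < 35 mL/min.
10% of 100 mg = 10 mg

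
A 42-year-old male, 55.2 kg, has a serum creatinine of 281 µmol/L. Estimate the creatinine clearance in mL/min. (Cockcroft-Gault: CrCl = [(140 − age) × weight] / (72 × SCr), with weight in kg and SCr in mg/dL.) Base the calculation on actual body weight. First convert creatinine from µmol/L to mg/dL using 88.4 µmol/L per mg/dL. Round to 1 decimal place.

23.6 mL/min

SCr = 281 / 88.4 = 3.179 mg/dL
CrCl = (140 − 42) × 55.2 / (72 × 3.179) = 5409.6 / 228.89 ≈ 23.6 mL/min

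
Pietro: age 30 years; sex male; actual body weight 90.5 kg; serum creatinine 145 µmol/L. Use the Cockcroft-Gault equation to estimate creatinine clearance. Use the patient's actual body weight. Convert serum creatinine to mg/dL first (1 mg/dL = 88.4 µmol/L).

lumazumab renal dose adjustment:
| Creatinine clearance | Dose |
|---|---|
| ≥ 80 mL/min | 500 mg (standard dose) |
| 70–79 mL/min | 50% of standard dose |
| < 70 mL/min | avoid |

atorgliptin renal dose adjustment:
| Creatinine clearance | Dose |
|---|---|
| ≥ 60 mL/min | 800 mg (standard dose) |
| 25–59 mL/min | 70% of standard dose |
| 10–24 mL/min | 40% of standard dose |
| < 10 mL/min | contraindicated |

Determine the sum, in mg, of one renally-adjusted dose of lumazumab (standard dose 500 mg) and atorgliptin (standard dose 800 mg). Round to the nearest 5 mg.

1300 mg

SCr = 145 / 88.4 = 1.64 mg/dL
CrCl = (140 − 30) × 90.5 / (72 × 1.64) = 9955.0 / 118.08 ≈ 84.3 mL/min
CrCl ≈ 84 mL/min.
lumazumab: ≥ 80 mL/min → 100% of 500 mg = 500 mg.
atorgliptin: ≥ 60 mL/min → 100% of 800 mg = 800 mg.
Total = 500 + 800 = 1300 mg.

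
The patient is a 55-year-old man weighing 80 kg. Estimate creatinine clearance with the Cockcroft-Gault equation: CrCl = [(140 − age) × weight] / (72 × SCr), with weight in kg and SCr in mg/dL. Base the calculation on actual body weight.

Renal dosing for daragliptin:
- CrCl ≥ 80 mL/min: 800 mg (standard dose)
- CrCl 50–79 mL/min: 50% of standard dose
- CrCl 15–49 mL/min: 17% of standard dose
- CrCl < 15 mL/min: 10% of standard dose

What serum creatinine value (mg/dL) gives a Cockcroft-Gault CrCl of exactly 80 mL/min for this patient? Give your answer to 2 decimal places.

Standard dose requires CrCl ≥ 80 mL/min.
Set (140 − 55) × 80 / (72 × SCr) = 80
SCr = (140 − 55) × 80 / (72 × 80) = 1.181 mg/dL

1.18 mg/dL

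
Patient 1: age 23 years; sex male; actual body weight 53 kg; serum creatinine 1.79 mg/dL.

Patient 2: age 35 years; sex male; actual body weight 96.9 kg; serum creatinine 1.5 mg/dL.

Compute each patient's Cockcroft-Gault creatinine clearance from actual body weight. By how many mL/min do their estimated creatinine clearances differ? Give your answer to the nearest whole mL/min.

46 mL/min

Patient 1: CrCl = (140 − 23) × 53 / (72 × 1.79) = 6201.0 / 128.88 ≈ 48.1 mL/min
Patient 2: CrCl = (140 − 35) × 96.9 / (72 × 1.5) = 10174.5 / 108.00 ≈ 94.2 mL/min
|48.1 − 94.2| = 46.1 mL/min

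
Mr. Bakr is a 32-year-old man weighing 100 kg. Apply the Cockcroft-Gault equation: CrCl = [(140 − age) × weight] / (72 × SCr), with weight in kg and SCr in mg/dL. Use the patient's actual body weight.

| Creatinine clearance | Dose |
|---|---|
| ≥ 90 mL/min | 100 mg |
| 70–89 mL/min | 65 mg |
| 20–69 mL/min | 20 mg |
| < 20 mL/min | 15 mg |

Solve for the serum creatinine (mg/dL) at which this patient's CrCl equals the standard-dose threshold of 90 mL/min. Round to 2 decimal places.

1.67 mg/dL

Standard dose requires CrCl ≥ 90 mL/min.
Set (140 − 32) × 100 / (72 × SCr) = 90
SCr = (140 − 32) × 100 / (72 × 90) = 1.667 mg/dL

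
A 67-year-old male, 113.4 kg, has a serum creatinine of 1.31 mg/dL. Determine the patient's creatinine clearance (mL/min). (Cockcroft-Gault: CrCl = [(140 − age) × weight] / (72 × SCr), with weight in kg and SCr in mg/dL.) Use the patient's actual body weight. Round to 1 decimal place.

87.8 mL/min

CrCl = (140 − 67) × 113.4 / (72 × 1.31) = 8278.2 / 94.32 ≈ 87.8 mL/min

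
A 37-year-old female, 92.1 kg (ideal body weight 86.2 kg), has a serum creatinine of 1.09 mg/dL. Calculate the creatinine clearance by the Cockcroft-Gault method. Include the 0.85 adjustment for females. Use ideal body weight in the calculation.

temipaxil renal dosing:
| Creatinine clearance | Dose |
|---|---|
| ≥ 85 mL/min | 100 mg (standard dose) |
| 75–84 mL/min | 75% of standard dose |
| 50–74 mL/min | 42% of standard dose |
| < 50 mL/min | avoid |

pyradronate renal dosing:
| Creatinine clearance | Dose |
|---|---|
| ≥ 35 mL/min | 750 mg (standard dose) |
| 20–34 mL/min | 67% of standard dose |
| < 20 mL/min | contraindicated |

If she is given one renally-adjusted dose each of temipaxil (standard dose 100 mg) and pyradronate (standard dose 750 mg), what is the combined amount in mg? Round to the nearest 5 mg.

CrCl = (140 − 37) × 86.2 / (72 × 1.09) × 0.85 = 8878.6 / 78.48 × 0.85 ≈ 96.2 mL/min
CrCl ≈ 96 mL/min.
temipaxil: ≥ 85 mL/min → 100% of 100 mg = 100 mg.
pyradronate: ≥ 35 mL/min → 100% of 750 mg = 750 mg.
Total = 100 + 750 = 850 mg.

850 mg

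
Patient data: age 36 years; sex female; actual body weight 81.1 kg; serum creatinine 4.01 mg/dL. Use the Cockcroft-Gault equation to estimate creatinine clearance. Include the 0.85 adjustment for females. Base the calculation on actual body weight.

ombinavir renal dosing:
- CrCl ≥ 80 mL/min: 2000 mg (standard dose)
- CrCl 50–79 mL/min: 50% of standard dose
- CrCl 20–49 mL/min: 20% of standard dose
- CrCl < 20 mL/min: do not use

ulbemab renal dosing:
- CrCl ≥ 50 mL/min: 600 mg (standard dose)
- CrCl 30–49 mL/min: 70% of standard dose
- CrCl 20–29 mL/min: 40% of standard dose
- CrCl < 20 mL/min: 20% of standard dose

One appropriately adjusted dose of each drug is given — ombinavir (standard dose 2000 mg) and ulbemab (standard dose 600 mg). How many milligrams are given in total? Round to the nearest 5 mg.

640 mg

CrCl = (140 − 36) × 81.1 / (72 × 4.01) × 0.85 = 8434.4 / 288.72 × 0.85 ≈ 24.8 mL/min
CrCl ≈ 25 mL/min.
ombinavir: 20–49 mL/min → 20% of 2000 mg = 400 mg.
ulbemab: 20–29 mL/min → 40% of 600 mg = 240 mg.
Total = 400 + 240 = 640 mg.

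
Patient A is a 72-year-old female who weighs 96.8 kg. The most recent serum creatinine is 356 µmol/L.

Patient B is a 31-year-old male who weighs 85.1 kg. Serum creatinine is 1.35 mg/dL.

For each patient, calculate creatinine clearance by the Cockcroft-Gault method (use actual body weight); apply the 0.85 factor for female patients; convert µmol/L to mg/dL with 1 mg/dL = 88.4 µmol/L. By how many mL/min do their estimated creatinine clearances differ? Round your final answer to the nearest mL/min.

Patient A: SCr = 356 / 88.4 = 4.027 mg/dL
Patient A: CrCl = (140 − 72) × 96.8 / (72 × 4.027) × 0.85 = 6582.4 / 289.94 × 0.85 ≈ 19.3 mL/min
Patient B: CrCl = (140 − 31) × 85.1 / (72 × 1.35) = 9275.9 / 97.20 ≈ 95.4 mL/min
|19.3 − 95.4| = 76.1 mL/min

76 mL/min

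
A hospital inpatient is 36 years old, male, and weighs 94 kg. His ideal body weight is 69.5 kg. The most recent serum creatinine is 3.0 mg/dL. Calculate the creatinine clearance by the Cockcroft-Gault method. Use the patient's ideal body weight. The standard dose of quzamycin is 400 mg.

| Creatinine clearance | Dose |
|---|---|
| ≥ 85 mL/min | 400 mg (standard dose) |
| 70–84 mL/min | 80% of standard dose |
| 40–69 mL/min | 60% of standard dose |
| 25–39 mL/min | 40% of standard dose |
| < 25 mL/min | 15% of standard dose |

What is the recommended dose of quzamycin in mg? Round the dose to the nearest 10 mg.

160 mg

CrCl = (140 − 36) × 69.5 / (72 × 3) = 7228.0 / 216.00 ≈ 33.5 mL/min
CrCl ≈ 33 mL/min → bracket 25–39 mL/min.
40% of 400 mg = 160 mg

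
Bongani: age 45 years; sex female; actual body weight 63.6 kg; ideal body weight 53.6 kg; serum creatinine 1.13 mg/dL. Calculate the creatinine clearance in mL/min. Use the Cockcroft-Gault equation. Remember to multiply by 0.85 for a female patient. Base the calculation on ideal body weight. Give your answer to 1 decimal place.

53.2 mL/min

CrCl = (140 − 45) × 53.6 / (72 × 1.13) × 0.85 = 5092.0 / 81.36 × 0.85 ≈ 53.2 mL/min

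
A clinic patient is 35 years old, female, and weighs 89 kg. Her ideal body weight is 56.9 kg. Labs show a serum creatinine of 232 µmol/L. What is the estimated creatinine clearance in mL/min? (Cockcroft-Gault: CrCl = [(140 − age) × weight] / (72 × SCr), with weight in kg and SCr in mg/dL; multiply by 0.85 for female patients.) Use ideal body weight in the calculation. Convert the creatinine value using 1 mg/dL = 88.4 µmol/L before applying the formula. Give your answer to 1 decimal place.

SCr = 232 / 88.4 = 2.624 mg/dL
CrCl = (140 − 35) × 56.9 / (72 × 2.624) × 0.85 = 5974.5 / 188.93 × 0.85 ≈ 26.9 mL/min

26.9 mL/min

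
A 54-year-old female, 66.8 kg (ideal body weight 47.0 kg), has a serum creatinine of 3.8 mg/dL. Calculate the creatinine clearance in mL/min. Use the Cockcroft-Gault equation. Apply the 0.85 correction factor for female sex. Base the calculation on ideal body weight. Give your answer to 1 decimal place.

CrCl = (140 − 54) × 47 / (72 × 3.8) × 0.85 = 4042.0 / 273.60 × 0.85 ≈ 12.6 mL/min

12.6 mL/min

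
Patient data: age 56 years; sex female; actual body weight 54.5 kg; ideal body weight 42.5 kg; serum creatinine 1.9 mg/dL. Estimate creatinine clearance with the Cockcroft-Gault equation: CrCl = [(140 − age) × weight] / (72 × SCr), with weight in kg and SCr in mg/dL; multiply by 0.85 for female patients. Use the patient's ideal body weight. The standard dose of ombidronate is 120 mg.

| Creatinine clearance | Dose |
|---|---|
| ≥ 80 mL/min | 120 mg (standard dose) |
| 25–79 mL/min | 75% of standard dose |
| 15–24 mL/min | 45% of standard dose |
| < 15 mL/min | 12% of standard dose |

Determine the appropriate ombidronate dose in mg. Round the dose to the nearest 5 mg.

CrCl = (140 − 56) × 42.5 / (72 × 1.9) × 0.85 = 3570.0 / 136.80 × 0.85 ≈ 22.2 mL/min
CrCl ≈ 22 mL/min → bracket 15–24 mL/min.
45% of 120 mg = 54 mg → 55 mg

55 mg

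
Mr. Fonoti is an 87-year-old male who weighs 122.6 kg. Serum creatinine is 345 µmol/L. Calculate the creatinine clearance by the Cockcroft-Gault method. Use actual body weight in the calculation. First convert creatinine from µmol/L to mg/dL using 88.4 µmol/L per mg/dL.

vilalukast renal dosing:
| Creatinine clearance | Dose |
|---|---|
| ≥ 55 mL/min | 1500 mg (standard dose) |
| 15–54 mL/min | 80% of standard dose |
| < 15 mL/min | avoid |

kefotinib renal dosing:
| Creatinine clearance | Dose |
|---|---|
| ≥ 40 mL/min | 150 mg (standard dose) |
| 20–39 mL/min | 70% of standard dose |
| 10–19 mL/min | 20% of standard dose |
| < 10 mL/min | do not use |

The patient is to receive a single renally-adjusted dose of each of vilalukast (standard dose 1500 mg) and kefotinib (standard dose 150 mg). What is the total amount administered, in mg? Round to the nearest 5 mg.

1305 mg

SCr = 345 / 88.4 = 3.903 mg/dL
CrCl = (140 − 87) × 122.6 / (72 × 3.903) = 6497.8 / 281.02 ≈ 23.1 mL/min
CrCl ≈ 23 mL/min.
vilalukast: 15–54 mL/min → 80% of 1500 mg = 1200 mg.
kefotinib: 20–39 mL/min → 70% of 150 mg = 105 mg.
Total = 1200 + 105 = 1305 mg.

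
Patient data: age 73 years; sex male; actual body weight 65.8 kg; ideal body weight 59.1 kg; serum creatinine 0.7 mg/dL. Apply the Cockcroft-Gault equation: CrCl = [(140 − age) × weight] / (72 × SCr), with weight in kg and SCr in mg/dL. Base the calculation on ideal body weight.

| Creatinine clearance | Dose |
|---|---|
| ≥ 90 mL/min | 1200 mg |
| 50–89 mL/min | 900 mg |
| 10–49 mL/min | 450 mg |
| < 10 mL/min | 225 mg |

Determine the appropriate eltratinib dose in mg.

900 mg

CrCl = (140 − 73) × 59.1 / (72 × 0.7) = 3959.7 / 50.40 ≈ 78.6 mL/min
CrCl ≈ 79 mL/min → bracket 50–89 mL/min.
Dose for this bracket: 900 mg.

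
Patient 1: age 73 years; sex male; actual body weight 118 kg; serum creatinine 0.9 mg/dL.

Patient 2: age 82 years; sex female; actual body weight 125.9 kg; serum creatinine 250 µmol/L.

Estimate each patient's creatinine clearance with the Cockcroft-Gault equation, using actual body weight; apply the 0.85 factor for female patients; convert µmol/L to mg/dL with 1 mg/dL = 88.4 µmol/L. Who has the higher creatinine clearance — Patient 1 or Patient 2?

Patient 1

Patient 1: CrCl = (140 − 73) × 118 / (72 × 0.9) = 7906.0 / 64.80 ≈ 122.0 mL/min
Patient 2: SCr = 250 / 88.4 = 2.828 mg/dL
Patient 2: CrCl = (140 − 82) × 125.9 / (72 × 2.828) × 0.85 = 7302.2 / 203.62 × 0.85 ≈ 30.5 mL/min
122.0 vs 30.5 mL/min → Patient 1 is higher.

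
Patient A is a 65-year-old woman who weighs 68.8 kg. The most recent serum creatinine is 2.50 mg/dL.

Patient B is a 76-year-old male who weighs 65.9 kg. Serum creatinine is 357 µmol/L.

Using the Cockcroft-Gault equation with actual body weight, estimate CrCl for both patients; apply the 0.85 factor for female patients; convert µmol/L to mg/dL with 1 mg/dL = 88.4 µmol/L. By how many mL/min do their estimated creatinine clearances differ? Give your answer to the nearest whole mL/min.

Patient A: CrCl = (140 − 65) × 68.8 / (72 × 2.5) × 0.85 = 5160.0 / 180.00 × 0.85 ≈ 24.4 mL/min
Patient B: SCr = 357 / 88.4 = 4.038 mg/dL
Patient B: CrCl = (140 − 76) × 65.9 / (72 × 4.038) = 4217.6 / 290.74 ≈ 14.5 mL/min
|24.4 − 14.5| = 9.9 mL/min

10 mL/min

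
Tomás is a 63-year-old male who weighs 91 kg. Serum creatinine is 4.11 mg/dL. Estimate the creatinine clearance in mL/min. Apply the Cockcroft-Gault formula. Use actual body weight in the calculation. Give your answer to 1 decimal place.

CrCl = (140 − 63) × 91 / (72 × 4.11) = 7007.0 / 295.92 ≈ 23.7 mL/min

23.7 mL/min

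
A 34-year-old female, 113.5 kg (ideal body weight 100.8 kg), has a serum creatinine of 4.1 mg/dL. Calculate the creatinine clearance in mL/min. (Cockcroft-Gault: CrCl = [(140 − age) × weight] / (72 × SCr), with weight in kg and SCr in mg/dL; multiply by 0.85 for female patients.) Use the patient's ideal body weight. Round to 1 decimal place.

CrCl = (140 − 34) × 100.8 / (72 × 4.1) × 0.85 = 10684.8 / 295.20 × 0.85 ≈ 30.8 mL/min

30.8 mL/min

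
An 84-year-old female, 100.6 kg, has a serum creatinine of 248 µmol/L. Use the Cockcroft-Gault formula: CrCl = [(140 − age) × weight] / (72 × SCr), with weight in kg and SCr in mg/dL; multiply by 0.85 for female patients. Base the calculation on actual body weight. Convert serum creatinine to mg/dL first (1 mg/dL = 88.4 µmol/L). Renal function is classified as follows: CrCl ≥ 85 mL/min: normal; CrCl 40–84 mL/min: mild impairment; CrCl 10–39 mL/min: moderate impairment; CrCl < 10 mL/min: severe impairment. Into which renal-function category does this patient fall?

SCr = 248 / 88.4 = 2.805 mg/dL
CrCl = (140 − 84) × 100.6 / (72 × 2.805) × 0.85 = 5633.6 / 201.96 × 0.85 ≈ 23.7 mL/min
24 mL/min falls in the 'moderate impairment' range.

moderate impairment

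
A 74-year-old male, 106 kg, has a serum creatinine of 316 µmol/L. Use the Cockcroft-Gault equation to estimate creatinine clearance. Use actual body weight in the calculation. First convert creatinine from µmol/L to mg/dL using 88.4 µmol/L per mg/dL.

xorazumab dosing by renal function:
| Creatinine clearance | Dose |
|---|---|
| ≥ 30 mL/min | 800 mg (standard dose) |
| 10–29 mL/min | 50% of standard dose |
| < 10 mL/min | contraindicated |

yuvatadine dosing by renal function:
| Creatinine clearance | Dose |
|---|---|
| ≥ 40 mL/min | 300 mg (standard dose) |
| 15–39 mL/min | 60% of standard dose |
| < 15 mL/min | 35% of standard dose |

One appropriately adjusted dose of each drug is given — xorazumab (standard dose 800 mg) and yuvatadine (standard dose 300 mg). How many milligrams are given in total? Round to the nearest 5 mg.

580 mg

SCr = 316 / 88.4 = 3.575 mg/dL
CrCl = (140 − 74) × 106 / (72 × 3.575) = 6996.0 / 257.40 ≈ 27.2 mL/min
CrCl ≈ 27 mL/min.
xorazumab: 10–29 mL/min → 50% of 800 mg = 400 mg.
yuvatadine: 15–39 mL/min → 60% of 300 mg = 180 mg.
Total = 400 + 180 = 580 mg.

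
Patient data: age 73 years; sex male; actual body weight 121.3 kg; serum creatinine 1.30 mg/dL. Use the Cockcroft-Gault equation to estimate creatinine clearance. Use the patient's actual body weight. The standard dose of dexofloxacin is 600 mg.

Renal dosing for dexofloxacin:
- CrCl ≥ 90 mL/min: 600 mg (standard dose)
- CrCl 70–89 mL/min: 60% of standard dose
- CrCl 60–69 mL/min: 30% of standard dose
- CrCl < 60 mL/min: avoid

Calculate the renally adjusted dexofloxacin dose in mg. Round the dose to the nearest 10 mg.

CrCl = (140 − 73) × 121.3 / (72 × 1.3) = 8127.1 / 93.60 ≈ 86.8 mL/min
CrCl ≈ 87 mL/min → bracket 70–89 mL/min.
60% of 600 mg = 360 mg

360 mg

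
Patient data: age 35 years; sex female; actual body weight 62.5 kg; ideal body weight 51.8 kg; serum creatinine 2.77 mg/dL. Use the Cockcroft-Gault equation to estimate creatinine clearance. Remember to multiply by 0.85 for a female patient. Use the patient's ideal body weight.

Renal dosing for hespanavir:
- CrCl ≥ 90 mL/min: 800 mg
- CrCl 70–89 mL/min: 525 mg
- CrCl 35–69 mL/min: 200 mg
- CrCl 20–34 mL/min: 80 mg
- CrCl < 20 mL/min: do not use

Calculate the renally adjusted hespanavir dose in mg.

CrCl = (140 − 35) × 51.8 / (72 × 2.77) × 0.85 = 5439.0 / 199.44 × 0.85 ≈ 23.2 mL/min
CrCl ≈ 23 mL/min → bracket 20–34 mL/min.
Dose for this bracket: 80 mg.

80 mg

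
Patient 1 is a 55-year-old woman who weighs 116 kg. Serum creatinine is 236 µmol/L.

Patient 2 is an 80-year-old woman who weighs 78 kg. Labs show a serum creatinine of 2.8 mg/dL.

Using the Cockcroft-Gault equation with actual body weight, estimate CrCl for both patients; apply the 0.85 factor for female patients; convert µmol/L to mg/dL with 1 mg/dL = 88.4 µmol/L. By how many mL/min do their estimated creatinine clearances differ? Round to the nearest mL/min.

24 mL/min

Patient 1: SCr = 236 / 88.4 = 2.67 mg/dL
Patient 1: CrCl = (140 − 55) × 116 / (72 × 2.67) × 0.85 = 9860.0 / 192.24 × 0.85 ≈ 43.6 mL/min
Patient 2: CrCl = (140 − 80) × 78 / (72 × 2.8) × 0.85 = 4680.0 / 201.60 × 0.85 ≈ 19.7 mL/min
|43.6 − 19.7| = 23.9 mL/min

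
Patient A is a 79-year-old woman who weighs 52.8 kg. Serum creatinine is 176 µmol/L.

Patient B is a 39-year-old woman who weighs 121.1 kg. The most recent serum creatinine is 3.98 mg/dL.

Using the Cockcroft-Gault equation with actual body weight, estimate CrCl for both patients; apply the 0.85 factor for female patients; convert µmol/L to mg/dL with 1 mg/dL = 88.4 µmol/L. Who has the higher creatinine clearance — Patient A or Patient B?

Patient A: SCr = 176 / 88.4 = 1.991 mg/dL
Patient A: CrCl = (140 − 79) × 52.8 / (72 × 1.991) × 0.85 = 3220.8 / 143.35 × 0.85 ≈ 19.1 mL/min
Patient B: CrCl = (140 − 39) × 121.1 / (72 × 3.98) × 0.85 = 12231.1 / 286.56 × 0.85 ≈ 36.3 mL/min
19.1 vs 36.3 mL/min → Patient B is higher.

Patient B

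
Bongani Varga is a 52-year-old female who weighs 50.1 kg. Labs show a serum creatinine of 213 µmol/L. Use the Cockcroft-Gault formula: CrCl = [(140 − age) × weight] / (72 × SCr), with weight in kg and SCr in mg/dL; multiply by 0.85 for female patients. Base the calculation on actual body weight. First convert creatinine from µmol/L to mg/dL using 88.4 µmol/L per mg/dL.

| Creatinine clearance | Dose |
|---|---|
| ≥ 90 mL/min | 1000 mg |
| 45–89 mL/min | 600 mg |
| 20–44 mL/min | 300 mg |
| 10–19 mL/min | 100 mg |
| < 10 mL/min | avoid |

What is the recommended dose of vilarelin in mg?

SCr = 213 / 88.4 = 2.41 mg/dL
CrCl = (140 − 52) × 50.1 / (72 × 2.41) × 0.85 = 4408.8 / 173.52 × 0.85 ≈ 21.6 mL/min
CrCl ≈ 22 mL/min → bracket 20–44 mL/min.
Dose for this bracket: 300 mg.

300 mg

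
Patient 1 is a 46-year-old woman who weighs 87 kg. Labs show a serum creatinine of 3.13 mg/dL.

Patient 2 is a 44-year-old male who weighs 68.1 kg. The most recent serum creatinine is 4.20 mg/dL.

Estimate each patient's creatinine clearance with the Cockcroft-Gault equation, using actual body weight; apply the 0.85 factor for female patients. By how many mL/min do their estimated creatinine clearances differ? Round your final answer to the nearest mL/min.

9 mL/min

Patient 1: CrCl = (140 − 46) × 87 / (72 × 3.13) × 0.85 = 8178.0 / 225.36 × 0.85 ≈ 30.8 mL/min
Patient 2: CrCl = (140 − 44) × 68.1 / (72 × 4.2) = 6537.6 / 302.40 ≈ 21.6 mL/min
|30.8 − 21.6| = 9.2 mL/min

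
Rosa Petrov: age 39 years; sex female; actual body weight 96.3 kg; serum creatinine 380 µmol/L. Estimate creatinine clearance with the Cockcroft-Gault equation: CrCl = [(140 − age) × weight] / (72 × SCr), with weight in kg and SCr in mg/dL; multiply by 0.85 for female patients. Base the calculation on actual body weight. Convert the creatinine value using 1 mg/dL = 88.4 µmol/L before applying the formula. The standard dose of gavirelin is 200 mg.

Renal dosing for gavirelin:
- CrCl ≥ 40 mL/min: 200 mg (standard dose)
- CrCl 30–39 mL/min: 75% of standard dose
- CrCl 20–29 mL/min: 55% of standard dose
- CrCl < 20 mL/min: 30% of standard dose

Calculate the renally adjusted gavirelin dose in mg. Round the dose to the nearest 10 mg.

SCr = 380 / 88.4 = 4.299 mg/dL
CrCl = (140 − 39) × 96.3 / (72 × 4.299) × 0.85 = 9726.3 / 309.53 × 0.85 ≈ 26.7 mL/min
CrCl ≈ 27 mL/min → bracket 20–29 mL/min.
55% of 200 mg = 110 mg

110 mg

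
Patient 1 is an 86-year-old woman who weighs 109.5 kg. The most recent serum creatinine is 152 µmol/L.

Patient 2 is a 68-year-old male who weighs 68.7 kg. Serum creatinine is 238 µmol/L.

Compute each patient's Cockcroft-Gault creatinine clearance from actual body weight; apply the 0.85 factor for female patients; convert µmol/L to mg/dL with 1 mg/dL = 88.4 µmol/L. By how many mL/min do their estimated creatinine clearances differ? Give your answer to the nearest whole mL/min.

15 mL/min

Patient 1: SCr = 152 / 88.4 = 1.719 mg/dL
Patient 1: CrCl = (140 − 86) × 109.5 / (72 × 1.719) × 0.85 = 5913.0 / 123.77 × 0.85 ≈ 40.6 mL/min
Patient 2: SCr = 238 / 88.4 = 2.692 mg/dL
Patient 2: CrCl = (140 − 68) × 68.7 / (72 × 2.692) = 4946.4 / 193.82 ≈ 25.5 mL/min
|40.6 − 25.5| = 15.1 mL/min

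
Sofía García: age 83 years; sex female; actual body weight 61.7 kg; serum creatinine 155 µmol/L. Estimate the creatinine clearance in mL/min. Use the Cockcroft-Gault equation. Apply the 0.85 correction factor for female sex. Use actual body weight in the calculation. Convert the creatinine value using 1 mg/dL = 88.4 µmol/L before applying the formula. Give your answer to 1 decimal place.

SCr = 155 / 88.4 = 1.753 mg/dL
CrCl = (140 − 83) × 61.7 / (72 × 1.753) × 0.85 = 3516.9 / 126.22 × 0.85 ≈ 23.7 mL/min

23.7 mL/min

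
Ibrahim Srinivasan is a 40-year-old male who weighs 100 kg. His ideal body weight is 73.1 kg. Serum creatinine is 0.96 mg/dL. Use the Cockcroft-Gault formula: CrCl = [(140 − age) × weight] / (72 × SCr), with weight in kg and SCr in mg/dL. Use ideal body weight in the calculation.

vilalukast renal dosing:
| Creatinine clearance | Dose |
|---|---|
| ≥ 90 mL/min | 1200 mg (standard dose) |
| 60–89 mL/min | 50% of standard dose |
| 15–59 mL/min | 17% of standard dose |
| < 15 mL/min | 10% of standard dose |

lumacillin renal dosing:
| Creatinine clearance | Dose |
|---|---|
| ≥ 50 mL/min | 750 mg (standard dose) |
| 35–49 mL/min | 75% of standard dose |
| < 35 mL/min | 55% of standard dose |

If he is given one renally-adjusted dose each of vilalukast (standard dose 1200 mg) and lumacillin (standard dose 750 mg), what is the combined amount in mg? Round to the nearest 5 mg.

CrCl = (140 − 40) × 73.1 / (72 × 0.96) = 7310.0 / 69.12 ≈ 105.8 mL/min
CrCl ≈ 106 mL/min.
vilalukast: ≥ 90 mL/min → 100% of 1200 mg = 1200 mg.
lumacillin: ≥ 50 mL/min → 100% of 750 mg = 750 mg.
Total = 1200 + 750 = 1950 mg.

1950 mg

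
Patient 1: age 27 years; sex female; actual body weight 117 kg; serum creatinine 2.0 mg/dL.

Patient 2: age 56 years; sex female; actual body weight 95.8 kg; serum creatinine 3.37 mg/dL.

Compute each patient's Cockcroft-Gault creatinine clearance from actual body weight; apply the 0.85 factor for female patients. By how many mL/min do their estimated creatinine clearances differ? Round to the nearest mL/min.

Patient 1: CrCl = (140 − 27) × 117 / (72 × 2) × 0.85 = 13221.0 / 144.00 × 0.85 ≈ 78.0 mL/min
Patient 2: CrCl = (140 − 56) × 95.8 / (72 × 3.37) × 0.85 = 8047.2 / 242.64 × 0.85 ≈ 28.2 mL/min
|78.0 − 28.2| = 49.8 mL/min

50 mL/min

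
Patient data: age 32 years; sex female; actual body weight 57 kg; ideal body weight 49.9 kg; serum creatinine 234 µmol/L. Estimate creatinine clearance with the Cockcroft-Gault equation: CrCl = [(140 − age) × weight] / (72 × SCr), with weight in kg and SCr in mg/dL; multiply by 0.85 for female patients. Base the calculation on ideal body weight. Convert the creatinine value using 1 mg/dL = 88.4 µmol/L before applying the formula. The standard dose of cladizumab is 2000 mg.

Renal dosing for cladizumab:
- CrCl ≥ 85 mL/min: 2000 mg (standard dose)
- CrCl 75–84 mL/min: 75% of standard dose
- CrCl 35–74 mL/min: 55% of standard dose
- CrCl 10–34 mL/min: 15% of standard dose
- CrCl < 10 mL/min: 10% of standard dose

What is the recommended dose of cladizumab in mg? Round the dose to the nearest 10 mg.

300 mg

SCr = 234 / 88.4 = 2.647 mg/dL
CrCl = (140 − 32) × 49.9 / (72 × 2.647) × 0.85 = 5389.2 / 190.58 × 0.85 ≈ 24.0 mL/min
CrCl ≈ 24 mL/min → bracket 10–34 mL/min.
15% of 2000 mg = 300 mg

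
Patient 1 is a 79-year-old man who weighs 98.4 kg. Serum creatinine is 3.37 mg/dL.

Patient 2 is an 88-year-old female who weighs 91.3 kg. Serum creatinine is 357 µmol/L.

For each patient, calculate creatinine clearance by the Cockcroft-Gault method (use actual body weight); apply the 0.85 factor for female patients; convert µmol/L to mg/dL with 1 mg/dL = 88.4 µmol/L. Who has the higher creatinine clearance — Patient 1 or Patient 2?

Patient 1: CrCl = (140 − 79) × 98.4 / (72 × 3.37) = 6002.4 / 242.64 ≈ 24.7 mL/min
Patient 2: SCr = 357 / 88.4 = 4.038 mg/dL
Patient 2: CrCl = (140 − 88) × 91.3 / (72 × 4.038) × 0.85 = 4747.6 / 290.74 × 0.85 ≈ 13.9 mL/min
24.7 vs 13.9 mL/min → Patient 1 is higher.

Patient 1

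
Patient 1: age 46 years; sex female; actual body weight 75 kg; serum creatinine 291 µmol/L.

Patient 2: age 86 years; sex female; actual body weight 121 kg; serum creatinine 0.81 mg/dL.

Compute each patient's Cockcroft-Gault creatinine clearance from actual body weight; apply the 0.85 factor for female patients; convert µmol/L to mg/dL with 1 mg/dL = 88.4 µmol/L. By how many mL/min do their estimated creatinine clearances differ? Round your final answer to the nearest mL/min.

70 mL/min

Patient 1: SCr = 291 / 88.4 = 3.292 mg/dL
Patient 1: CrCl = (140 − 46) × 75 / (72 × 3.292) × 0.85 = 7050.0 / 237.02 × 0.85 ≈ 25.3 mL/min
Patient 2: CrCl = (140 − 86) × 121 / (72 × 0.81) × 0.85 = 6534.0 / 58.32 × 0.85 ≈ 95.2 mL/min
|25.3 − 95.2| = 69.9 mL/min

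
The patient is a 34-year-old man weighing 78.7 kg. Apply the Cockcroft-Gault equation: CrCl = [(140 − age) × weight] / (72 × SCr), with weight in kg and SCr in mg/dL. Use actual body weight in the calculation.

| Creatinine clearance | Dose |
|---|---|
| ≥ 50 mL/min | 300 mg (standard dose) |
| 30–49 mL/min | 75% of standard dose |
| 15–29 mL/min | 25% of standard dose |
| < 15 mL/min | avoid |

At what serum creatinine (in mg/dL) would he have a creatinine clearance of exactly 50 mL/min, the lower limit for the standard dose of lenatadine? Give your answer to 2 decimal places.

Standard dose requires CrCl ≥ 50 mL/min.
Set (140 − 34) × 78.7 / (72 × SCr) = 50
SCr = (140 − 34) × 78.7 / (72 × 50) = 2.317 mg/dL

2.32 mg/dL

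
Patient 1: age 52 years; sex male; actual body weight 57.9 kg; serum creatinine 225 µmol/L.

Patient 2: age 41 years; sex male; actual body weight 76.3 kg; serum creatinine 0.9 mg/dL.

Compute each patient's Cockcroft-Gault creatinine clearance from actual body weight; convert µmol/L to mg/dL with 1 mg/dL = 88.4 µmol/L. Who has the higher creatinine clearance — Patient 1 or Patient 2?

Patient 2

Patient 1: SCr = 225 / 88.4 = 2.545 mg/dL
Patient 1: CrCl = (140 − 52) × 57.9 / (72 × 2.545) = 5095.2 / 183.24 ≈ 27.8 mL/min
Patient 2: CrCl = (140 − 41) × 76.3 / (72 × 0.9) = 7553.7 / 64.80 ≈ 116.6 mL/min
27.8 vs 116.6 mL/min → Patient 2 is higher.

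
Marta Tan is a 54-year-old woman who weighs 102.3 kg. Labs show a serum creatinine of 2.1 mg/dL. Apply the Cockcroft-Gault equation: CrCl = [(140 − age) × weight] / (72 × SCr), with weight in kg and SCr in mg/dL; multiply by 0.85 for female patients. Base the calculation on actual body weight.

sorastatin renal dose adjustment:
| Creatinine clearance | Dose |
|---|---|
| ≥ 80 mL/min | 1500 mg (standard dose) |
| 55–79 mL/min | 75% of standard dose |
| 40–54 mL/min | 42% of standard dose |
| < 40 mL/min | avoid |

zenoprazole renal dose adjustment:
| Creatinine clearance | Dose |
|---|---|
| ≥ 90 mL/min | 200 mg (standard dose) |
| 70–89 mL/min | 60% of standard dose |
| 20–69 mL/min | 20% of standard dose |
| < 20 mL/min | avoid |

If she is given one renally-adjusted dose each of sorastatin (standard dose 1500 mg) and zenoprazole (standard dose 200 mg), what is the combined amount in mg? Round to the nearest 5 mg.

CrCl = (140 − 54) × 102.3 / (72 × 2.1) × 0.85 = 8797.8 / 151.20 × 0.85 ≈ 49.5 mL/min
CrCl ≈ 49 mL/min.
sorastatin: 40–54 mL/min → 42% of 1500 mg = 630 mg.
zenoprazole: 20–69 mL/min → 20% of 200 mg = 40 mg.
Total = 630 + 40 = 670 mg.

670 mg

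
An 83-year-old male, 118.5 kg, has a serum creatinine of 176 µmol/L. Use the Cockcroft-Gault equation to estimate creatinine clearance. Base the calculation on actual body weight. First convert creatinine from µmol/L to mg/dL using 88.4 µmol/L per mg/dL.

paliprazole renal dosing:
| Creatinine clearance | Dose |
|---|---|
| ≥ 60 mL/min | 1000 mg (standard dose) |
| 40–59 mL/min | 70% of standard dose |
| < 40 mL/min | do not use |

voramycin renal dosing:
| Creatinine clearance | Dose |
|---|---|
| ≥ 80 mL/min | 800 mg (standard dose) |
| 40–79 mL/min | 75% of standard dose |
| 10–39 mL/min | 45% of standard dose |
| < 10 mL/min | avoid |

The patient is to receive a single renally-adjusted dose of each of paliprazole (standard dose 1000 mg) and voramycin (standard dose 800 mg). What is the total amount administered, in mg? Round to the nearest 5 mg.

1300 mg

SCr = 176 / 88.4 = 1.991 mg/dL
CrCl = (140 − 83) × 118.5 / (72 × 1.991) = 6754.5 / 143.35 ≈ 47.1 mL/min
CrCl ≈ 47 mL/min.
paliprazole: 40–59 mL/min → 70% of 1000 mg = 700 mg.
voramycin: 40–79 mL/min → 75% of 800 mg = 600 mg.
Total = 700 + 600 = 1300 mg.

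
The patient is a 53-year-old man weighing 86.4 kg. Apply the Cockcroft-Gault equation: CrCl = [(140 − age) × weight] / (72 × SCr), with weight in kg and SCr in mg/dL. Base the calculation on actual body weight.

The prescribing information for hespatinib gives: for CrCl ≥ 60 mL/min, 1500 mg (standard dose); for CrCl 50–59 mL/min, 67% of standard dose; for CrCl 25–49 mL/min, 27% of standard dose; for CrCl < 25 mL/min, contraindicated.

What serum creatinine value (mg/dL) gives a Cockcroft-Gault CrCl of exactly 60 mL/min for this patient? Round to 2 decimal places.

Standard dose requires CrCl ≥ 60 mL/min.
Set (140 − 53) × 86.4 / (72 × SCr) = 60
SCr = (140 − 53) × 86.4 / (72 × 60) = 1.740 mg/dL

1.74 mg/dL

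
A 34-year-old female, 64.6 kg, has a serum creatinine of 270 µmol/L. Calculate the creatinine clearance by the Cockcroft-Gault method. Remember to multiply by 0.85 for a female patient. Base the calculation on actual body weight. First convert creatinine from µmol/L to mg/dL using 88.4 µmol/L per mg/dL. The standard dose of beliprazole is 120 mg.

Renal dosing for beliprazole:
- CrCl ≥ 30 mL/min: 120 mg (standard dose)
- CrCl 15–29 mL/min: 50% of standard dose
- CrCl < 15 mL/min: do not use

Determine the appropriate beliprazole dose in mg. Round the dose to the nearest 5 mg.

60 mg

SCr = 270 / 88.4 = 3.054 mg/dL
CrCl = (140 − 34) × 64.6 / (72 × 3.054) × 0.85 = 6847.6 / 219.89 × 0.85 ≈ 26.5 mL/min
CrCl ≈ 26 mL/min → bracket 15–29 mL/min.
50% of 120 mg = 60 mg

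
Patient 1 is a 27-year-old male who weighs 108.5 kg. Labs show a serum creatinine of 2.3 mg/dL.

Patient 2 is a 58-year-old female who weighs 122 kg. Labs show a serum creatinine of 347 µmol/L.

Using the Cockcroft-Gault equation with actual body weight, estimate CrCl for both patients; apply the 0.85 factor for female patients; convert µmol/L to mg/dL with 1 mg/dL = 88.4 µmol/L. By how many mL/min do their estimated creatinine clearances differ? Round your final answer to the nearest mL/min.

Patient 1: CrCl = (140 − 27) × 108.5 / (72 × 2.3) = 12260.5 / 165.60 ≈ 74.0 mL/min
Patient 2: SCr = 347 / 88.4 = 3.925 mg/dL
Patient 2: CrCl = (140 − 58) × 122 / (72 × 3.925) × 0.85 = 10004.0 / 282.60 × 0.85 ≈ 30.1 mL/min
|74.0 − 30.1| = 43.9 mL/min

44 mL/min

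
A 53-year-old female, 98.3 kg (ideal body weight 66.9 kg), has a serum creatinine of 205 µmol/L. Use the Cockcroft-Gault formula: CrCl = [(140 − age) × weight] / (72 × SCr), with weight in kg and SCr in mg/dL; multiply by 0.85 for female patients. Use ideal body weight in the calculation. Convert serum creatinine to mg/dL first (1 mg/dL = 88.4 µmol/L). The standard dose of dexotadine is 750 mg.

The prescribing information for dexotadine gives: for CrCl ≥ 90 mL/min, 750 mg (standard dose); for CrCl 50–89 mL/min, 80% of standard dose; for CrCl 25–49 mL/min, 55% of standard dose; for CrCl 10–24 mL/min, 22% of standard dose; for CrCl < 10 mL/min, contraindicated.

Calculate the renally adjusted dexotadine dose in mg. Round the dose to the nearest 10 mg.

SCr = 205 / 88.4 = 2.319 mg/dL
CrCl = (140 − 53) × 66.9 / (72 × 2.319) × 0.85 = 5820.3 / 166.97 × 0.85 ≈ 29.6 mL/min
CrCl ≈ 30 mL/min → bracket 25–49 mL/min.
55% of 750 mg = 412.5 mg → 410 mg

410 mg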